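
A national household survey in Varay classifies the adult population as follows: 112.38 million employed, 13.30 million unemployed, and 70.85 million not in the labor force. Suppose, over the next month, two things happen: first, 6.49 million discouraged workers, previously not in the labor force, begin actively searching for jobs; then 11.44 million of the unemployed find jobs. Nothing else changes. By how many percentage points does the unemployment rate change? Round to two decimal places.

Initially, labor force = 112.38 + 13.30 = 125.68 million, so u = 13.30/125.68 = 10.58%.
After the first change, unemployed and labor force both rise by 6.49 → E = 112.38, U = 19.79, labor force = 132.17 million.
After the second change, unemployed falls and employed rises by 11.44; labor force unchanged → E = 123.82, U = 8.35, labor force = 132.17 million.
New unemployment rate = 8.35 / 132.17 = 6.32%.
Change = 6.32% − 10.58% = −4.26 percentage points.

The unemployment rate changes by −4.26 percentage points.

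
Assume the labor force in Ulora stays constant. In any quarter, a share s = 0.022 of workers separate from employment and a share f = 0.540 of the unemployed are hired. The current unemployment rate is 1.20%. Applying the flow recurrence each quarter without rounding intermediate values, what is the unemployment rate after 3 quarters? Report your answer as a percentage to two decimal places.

With a fixed labor force, u_{t+1} = u_t + s·(1−u_t) − f·u_t = u_t·(1−s−f) + s.
Here 1−s−f = 0.438 and s = 0.022.
u_1 = 0.012000 × 0.438 + 0.022 = 0.027256.
u_2 = 0.027256 × 0.438 + 0.022 = 0.033938.
u_3 = 0.033938 × 0.438 + 0.022 = 0.036865.

Unemployment rate after three quarters ≈ 3.69%.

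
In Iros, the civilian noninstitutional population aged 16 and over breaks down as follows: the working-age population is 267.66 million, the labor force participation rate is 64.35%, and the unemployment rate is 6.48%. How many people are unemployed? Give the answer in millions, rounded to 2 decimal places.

Labor force = 0.6435 × 267.66 = 172.24 million.
Unemployed = 0.0648 × 172.24 ≈ 11.16 million.

About 11.16 million are unemployed.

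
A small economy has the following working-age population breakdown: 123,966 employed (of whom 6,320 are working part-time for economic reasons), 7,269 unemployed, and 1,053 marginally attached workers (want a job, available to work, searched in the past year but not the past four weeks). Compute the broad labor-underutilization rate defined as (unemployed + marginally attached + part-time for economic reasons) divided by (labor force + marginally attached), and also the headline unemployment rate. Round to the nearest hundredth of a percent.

Labor force = 123,966 + 7,269 = 131,235.
Numerator = 7,269 + 1,053 + 6,320 = 14,642.
Denominator = 131,235 + 1,053 = 132,288.
Broad rate = 14,642 / 132,288 = 11.07%.
Headline unemployment rate = 7,269 / 131,235 = 5.54%.

Broad underutilization rate ≈ 11.07%; headline unemployment rate ≈ 5.54%.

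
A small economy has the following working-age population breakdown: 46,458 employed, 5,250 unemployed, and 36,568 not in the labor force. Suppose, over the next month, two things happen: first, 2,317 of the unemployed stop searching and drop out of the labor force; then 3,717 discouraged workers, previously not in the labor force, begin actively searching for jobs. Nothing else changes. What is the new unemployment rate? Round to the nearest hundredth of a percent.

New unemployment rate ≈ 12.52%.

Initially, labor force = 46,458 + 5,250 = 51,708, so u = 5,250/51,708 = 10.15%.
After the first change, unemployed and labor force both fall by 2,317 → E = 46,458, U = 2,933, labor force = 49,391.
After the second change, unemployed and labor force both rise by 3,717 → E = 46,458, U = 6,650, labor force = 53,108.
New unemployment rate = 6,650 / 53,108 = 12.52%.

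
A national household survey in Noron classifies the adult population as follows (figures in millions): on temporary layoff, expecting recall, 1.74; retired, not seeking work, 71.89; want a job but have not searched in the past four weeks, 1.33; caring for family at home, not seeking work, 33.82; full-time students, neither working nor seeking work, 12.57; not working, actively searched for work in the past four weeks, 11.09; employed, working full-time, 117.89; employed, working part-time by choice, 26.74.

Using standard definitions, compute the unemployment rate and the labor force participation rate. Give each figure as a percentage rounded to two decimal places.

Employed = 117.89 + 26.74 = 144.63 million.
Unemployed = 1.74 + 11.09 = 12.83 million (jobless and actively searching, or on temporary layoff).
Labor force = 144.63 + 12.83 = 157.46 million.
Not in labor force = 71.89 + 1.33 + 33.82 + 12.57 = 119.61 million (those not working and not actively searching are outside the labor force — including those who want a job but have given up searching).
Civilian working-age population = 157.46 + 119.61 = 277.07 million.
Unemployment rate = 12.83 / 157.46 = 8.15%.
Labor force participation rate = 157.46 / 277.07 = 56.83%.

Unemployment rate ≈ 8.15%; labor force participation rate ≈ 56.83%.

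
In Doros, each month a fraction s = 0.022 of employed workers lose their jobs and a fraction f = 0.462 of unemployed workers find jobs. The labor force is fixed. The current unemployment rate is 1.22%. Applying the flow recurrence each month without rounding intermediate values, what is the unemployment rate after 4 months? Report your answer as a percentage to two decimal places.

With a fixed labor force, u_{t+1} = u_t + s·(1−u_t) − f·u_t = u_t·(1−s−f) + s.
Here 1−s−f = 0.516 and s = 0.022.
u_1 = 0.012200 × 0.516 + 0.022 = 0.028295.
u_2 = 0.028295 × 0.516 + 0.022 = 0.036600.
u_3 = 0.036600 × 0.516 + 0.022 = 0.040886.
u_4 = 0.040886 × 0.516 + 0.022 = 0.043097.

Unemployment rate after four months ≈ 4.31%.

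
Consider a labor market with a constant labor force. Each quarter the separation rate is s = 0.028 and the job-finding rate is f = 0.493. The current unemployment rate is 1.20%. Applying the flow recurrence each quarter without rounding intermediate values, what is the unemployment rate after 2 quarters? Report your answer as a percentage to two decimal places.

With a fixed labor force, u_{t+1} = u_t + s·(1−u_t) − f·u_t = u_t·(1−s−f) + s.
Here 1−s−f = 0.479 and s = 0.028.
u_1 = 0.012000 × 0.479 + 0.028 = 0.033748.
u_2 = 0.033748 × 0.479 + 0.028 = 0.044165.

Unemployment rate after two quarters ≈ 4.42%.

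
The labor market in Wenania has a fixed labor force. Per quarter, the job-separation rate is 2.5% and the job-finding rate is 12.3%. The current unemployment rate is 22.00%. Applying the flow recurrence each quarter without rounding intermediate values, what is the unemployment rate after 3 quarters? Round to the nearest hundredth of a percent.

With a fixed labor force, u_{t+1} = u_t + s·(1−u_t) − f·u_t = u_t·(1−s−f) + s.
Here 1−s−f = 0.852 and s = 0.025.
u_1 = 0.220000 × 0.852 + 0.025 = 0.212440.
u_2 = 0.212440 × 0.852 + 0.025 = 0.205999.
u_3 = 0.205999 × 0.852 + 0.025 = 0.200511.

Unemployment rate after three quarters ≈ 20.05%.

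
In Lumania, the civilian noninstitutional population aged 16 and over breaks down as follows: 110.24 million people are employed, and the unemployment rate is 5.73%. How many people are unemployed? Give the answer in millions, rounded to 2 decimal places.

About 6.70 million are unemployed.

Let U be the number unemployed. The labor force is E + U, and U/(E+U) = 0.0573.
So U = 0.0573 × 110.24 / (1 − 0.0573) = 6.3168 / 0.9427 ≈ 6.70 million.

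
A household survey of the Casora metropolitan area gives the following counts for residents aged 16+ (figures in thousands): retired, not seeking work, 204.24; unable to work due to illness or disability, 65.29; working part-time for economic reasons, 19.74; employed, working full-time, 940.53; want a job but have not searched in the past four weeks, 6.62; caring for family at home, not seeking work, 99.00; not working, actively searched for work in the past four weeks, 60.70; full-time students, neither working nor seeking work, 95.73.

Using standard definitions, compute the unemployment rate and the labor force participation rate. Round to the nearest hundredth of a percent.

Employed = 19.74 + 940.53 = 960.27 thousand (anyone who worked, including part-time for economic reasons, counts as employed).
Unemployed = 60.70 thousand.
Labor force = 960.27 + 60.70 = 1,020.97 thousand.
Not in labor force = 204.24 + 65.29 + 6.62 + 99.00 + 95.73 = 470.88 thousand (those not working and not actively searching are outside the labor force — including those who want a job but have given up searching).
Civilian working-age population = 1,020.97 + 470.88 = 1,491.85 thousand.
Unemployment rate = 60.70 / 1,020.97 = 5.95%.
Labor force participation rate = 1,020.97 / 1,491.85 = 68.44%.

Unemployment rate ≈ 5.95%; labor force participation rate ≈ 68.44%.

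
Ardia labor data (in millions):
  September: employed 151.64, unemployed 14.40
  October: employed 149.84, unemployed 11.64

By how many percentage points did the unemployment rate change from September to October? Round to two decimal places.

September: labor force = 151.64 + 14.40 = 166.04; u = 14.40/166.04 = 8.67%.
October: labor force = 149.84 + 11.64 = 161.48; u = 11.64/161.48 = 7.21%.
Change = 7.21% − 8.67% = −1.46 pp.

The unemployment rate changed by −1.46 percentage points.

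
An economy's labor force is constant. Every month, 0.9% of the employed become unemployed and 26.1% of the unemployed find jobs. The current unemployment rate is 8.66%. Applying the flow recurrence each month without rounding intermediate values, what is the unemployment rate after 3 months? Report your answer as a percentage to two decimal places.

With a fixed labor force, u_{t+1} = u_t + s·(1−u_t) − f·u_t = u_t·(1−s−f) + s.
Here 1−s−f = 0.730 and s = 0.009.
u_1 = 0.086600 × 0.730 + 0.009 = 0.072218.
u_2 = 0.072218 × 0.730 + 0.009 = 0.061719.
u_3 = 0.061719 × 0.730 + 0.009 = 0.054055.

Unemployment rate after three months ≈ 5.41%.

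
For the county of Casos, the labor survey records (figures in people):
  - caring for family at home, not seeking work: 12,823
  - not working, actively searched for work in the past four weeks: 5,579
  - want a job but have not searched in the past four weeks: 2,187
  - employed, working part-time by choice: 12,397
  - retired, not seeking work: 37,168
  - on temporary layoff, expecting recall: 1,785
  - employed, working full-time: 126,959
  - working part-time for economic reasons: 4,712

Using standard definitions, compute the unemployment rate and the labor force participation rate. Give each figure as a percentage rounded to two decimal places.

Unemployment rate ≈ 4.86%; labor force participation rate ≈ 74.37%.

Employed = 12,397 + 126,959 + 4,712 = 144,068 (anyone who worked, including part-time for economic reasons, counts as employed).
Unemployed = 5,579 + 1,785 = 7,364 (jobless and actively searching, or on temporary layoff).
Labor force = 144,068 + 7,364 = 151,432.
Not in labor force = 12,823 + 2,187 + 37,168 = 52,178 (those not working and not actively searching are outside the labor force — including those who want a job but have given up searching).
Civilian working-age population = 151,432 + 52,178 = 203,610.
Unemployment rate = 7,364 / 151,432 = 4.86%.
Labor force participation rate = 151,432 / 203,610 = 74.37%.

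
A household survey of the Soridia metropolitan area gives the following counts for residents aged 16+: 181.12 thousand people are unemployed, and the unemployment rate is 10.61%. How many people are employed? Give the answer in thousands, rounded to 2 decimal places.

About 1,525.95 thousand are employed.

Labor force = U / u = 181.12 / 0.1061 ≈ 1,707.07 thousand.
Employed = labor force − unemployed = 1,707.07 − 181.12 = 1,525.95 thousand.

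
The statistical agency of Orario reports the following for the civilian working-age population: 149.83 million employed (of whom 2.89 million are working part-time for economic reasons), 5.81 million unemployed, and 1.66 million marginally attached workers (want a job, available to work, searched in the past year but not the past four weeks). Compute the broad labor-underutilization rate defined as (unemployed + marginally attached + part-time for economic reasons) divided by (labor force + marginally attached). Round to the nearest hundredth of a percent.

Broad underutilization rate ≈ 6.59%.

Labor force = 149.83 + 5.81 = 155.64 million.
Numerator = 5.81 + 1.66 + 2.89 = 10.36 million.
Denominator = 155.64 + 1.66 = 157.30 million.
Broad rate = 10.36 / 157.30 = 6.59%.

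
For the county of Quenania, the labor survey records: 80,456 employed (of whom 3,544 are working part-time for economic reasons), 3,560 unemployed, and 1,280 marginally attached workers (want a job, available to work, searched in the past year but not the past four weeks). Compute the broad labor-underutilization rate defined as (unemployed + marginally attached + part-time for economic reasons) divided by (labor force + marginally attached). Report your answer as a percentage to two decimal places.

Labor force = 80,456 + 3,560 = 84,016.
Numerator = 3,560 + 1,280 + 3,544 = 8,384.
Denominator = 84,016 + 1,280 = 85,296.
Broad rate = 8,384 / 85,296 = 9.83%.

Broad underutilization rate ≈ 9.83%.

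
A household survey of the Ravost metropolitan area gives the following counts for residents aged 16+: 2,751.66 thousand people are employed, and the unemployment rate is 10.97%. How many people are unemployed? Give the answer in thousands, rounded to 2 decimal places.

Let U be the number unemployed. The labor force is E + U, and U/(E+U) = 0.1097.
So U = 0.1097 × 2,751.66 / (1 − 0.1097) = 301.8571 / 0.8903 ≈ 339.05 thousand.

About 339.05 thousand are unemployed.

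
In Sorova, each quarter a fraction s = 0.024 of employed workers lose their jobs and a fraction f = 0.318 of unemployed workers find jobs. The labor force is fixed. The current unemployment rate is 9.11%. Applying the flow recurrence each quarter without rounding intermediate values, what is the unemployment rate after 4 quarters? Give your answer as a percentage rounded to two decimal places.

With a fixed labor force, u_{t+1} = u_t + s·(1−u_t) − f·u_t = u_t·(1−s−f) + s.
Here 1−s−f = 0.658 and s = 0.024.
u_1 = 0.091100 × 0.658 + 0.024 = 0.083944.
u_2 = 0.083944 × 0.658 + 0.024 = 0.079235.
u_3 = 0.079235 × 0.658 + 0.024 = 0.076137.
u_4 = 0.076137 × 0.658 + 0.024 = 0.074098.

Unemployment rate after four quarters ≈ 7.41%.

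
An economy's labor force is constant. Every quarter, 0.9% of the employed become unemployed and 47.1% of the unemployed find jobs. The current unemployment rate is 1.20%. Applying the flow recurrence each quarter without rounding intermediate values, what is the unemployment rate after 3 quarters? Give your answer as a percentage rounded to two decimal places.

Unemployment rate after three quarters ≈ 1.78%.

With a fixed labor force, u_{t+1} = u_t + s·(1−u_t) − f·u_t = u_t·(1−s−f) + s.
Here 1−s−f = 0.520 and s = 0.009.
u_1 = 0.012000 × 0.520 + 0.009 = 0.015240.
u_2 = 0.015240 × 0.520 + 0.009 = 0.016925.
u_3 = 0.016925 × 0.520 + 0.009 = 0.017801.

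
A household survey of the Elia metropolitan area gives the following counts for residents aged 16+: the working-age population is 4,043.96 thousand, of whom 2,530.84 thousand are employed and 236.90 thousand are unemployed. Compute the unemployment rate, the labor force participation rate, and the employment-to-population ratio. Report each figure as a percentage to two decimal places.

Labor force = employed + unemployed = 2,530.84 + 236.90 = 2,767.74 thousand.
Unemployment rate = 236.90 / 2,767.74 = 8.56%.
Labor force participation rate = 2,767.74 / 4,043.96 = 68.44%.
Employment-population ratio = 2,530.84 / 4,043.96 = 62.58%.

Unemployment rate ≈ 8.56%; labor force participation rate ≈ 68.44%; employment-population ratio ≈ 62.58%.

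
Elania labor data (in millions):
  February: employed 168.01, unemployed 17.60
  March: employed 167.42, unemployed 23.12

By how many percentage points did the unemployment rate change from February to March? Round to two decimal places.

The unemployment rate changed by +2.65 percentage points.

February: labor force = 168.01 + 17.60 = 185.61; u = 17.60/185.61 = 9.48%.
March: labor force = 167.42 + 23.12 = 190.54; u = 23.12/190.54 = 12.13%.
Change = 12.13% − 9.48% = +2.65 pp.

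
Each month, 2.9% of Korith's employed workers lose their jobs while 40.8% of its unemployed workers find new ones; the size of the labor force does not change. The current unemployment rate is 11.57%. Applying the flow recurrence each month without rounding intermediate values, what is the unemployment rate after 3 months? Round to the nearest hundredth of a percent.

Unemployment rate after three months ≈ 7.52%.

With a fixed labor force, u_{t+1} = u_t + s·(1−u_t) − f·u_t = u_t·(1−s−f) + s.
Here 1−s−f = 0.563 and s = 0.029.
u_1 = 0.115700 × 0.563 + 0.029 = 0.094139.
u_2 = 0.094139 × 0.563 + 0.029 = 0.082000.
u_3 = 0.082000 × 0.563 + 0.029 = 0.075166.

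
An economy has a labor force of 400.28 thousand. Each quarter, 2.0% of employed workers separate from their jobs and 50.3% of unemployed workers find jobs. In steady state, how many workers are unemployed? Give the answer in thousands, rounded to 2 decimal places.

Steady-state unemployment rate u* = s/(s+f) = 2.0/(2.0+50.3) = 0.038241.
Unemployed = u* × labor force = 0.038241 × 400.28 ≈ 15.31 thousand.

About 15.31 thousand are unemployed in steady state.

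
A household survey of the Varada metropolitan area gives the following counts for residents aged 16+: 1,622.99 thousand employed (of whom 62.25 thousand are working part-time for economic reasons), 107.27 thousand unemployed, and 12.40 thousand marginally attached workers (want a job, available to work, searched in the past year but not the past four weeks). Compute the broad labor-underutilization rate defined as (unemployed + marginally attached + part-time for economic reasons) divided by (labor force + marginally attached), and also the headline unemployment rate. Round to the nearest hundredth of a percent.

Broad underutilization rate ≈ 10.44%; headline unemployment rate ≈ 6.20%.

Labor force = 1,622.99 + 107.27 = 1,730.26 thousand.
Numerator = 107.27 + 12.40 + 62.25 = 181.92 thousand.
Denominator = 1,730.26 + 12.40 = 1,742.66 thousand.
Broad rate = 181.92 / 1,742.66 = 10.44%.
Headline unemployment rate = 107.27 / 1,730.26 = 6.20%.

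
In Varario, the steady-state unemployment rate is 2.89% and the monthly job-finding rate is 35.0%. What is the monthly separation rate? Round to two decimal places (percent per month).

From u* = s/(s+f): s = u·f/(1−u).
s = 0.0289 × 35.0 / (1 − 0.0289) = 1.0115 / 0.9711 ≈ 1.04% per month.

Separation rate ≈ 1.04% per month.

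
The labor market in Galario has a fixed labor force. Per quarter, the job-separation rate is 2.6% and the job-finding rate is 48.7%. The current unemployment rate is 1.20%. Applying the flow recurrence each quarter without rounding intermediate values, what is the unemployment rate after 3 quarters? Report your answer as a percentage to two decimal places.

With a fixed labor force, u_{t+1} = u_t + s·(1−u_t) − f·u_t = u_t·(1−s−f) + s.
Here 1−s−f = 0.487 and s = 0.026.
u_1 = 0.012000 × 0.487 + 0.026 = 0.031844.
u_2 = 0.031844 × 0.487 + 0.026 = 0.041508.
u_3 = 0.041508 × 0.487 + 0.026 = 0.046214.

Unemployment rate after three quarters ≈ 4.62%.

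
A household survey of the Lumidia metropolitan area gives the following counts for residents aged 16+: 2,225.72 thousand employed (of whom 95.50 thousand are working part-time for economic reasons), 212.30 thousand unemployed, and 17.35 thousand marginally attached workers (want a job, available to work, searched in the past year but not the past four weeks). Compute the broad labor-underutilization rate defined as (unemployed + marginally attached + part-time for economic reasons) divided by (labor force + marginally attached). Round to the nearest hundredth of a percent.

Broad underutilization rate ≈ 13.24%.

Labor force = 2,225.72 + 212.30 = 2,438.02 thousand.
Numerator = 212.30 + 17.35 + 95.50 = 325.15 thousand.
Denominator = 2,438.02 + 17.35 = 2,455.37 thousand.
Broad rate = 325.15 / 2,455.37 = 13.24%.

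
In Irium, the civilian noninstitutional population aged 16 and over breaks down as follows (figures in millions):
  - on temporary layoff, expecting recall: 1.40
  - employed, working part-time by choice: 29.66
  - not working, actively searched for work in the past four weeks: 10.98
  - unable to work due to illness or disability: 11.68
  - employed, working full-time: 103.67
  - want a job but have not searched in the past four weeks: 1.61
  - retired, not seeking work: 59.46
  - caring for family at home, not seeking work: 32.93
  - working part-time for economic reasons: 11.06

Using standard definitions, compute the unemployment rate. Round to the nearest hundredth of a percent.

Employed = 29.66 + 103.67 + 11.06 = 144.39 million (anyone who worked, including part-time for economic reasons, counts as employed).
Unemployed = 1.40 + 10.98 = 12.38 million (jobless and actively searching, or on temporary layoff).
Labor force = 144.39 + 12.38 = 156.77 million.
Unemployment rate = 12.38 / 156.77 = 7.90%.

Unemployment rate ≈ 7.90%.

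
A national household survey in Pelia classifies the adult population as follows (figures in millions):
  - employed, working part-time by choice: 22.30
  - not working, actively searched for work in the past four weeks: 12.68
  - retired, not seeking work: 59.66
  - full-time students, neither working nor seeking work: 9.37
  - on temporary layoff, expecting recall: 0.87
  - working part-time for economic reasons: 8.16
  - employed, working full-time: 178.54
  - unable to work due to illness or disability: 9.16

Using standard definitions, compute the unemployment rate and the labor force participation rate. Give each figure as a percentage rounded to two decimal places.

Employed = 22.30 + 8.16 + 178.54 = 209.00 million (anyone who worked, including part-time for economic reasons, counts as employed).
Unemployed = 12.68 + 0.87 = 13.55 million (jobless and actively searching, or on temporary layoff).
Labor force = 209.00 + 13.55 = 222.55 million.
Not in labor force = 59.66 + 9.37 + 9.16 = 78.19 million (those not working and not actively searching are outside the labor force).
Civilian working-age population = 222.55 + 78.19 = 300.74 million.
Unemployment rate = 13.55 / 222.55 = 6.09%.
Labor force participation rate = 222.55 / 300.74 = 74.00%.

Unemployment rate ≈ 6.09%; labor force participation rate ≈ 74.00%.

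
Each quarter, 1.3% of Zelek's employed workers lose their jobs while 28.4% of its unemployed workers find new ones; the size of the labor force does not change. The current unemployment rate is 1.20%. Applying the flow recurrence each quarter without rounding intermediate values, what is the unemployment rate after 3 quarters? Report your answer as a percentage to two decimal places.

With a fixed labor force, u_{t+1} = u_t + s·(1−u_t) − f·u_t = u_t·(1−s−f) + s.
Here 1−s−f = 0.703 and s = 0.013.
u_1 = 0.012000 × 0.703 + 0.013 = 0.021436.
u_2 = 0.021436 × 0.703 + 0.013 = 0.028070.
u_3 = 0.028070 × 0.703 + 0.013 = 0.032733.

Unemployment rate after three quarters ≈ 3.27%.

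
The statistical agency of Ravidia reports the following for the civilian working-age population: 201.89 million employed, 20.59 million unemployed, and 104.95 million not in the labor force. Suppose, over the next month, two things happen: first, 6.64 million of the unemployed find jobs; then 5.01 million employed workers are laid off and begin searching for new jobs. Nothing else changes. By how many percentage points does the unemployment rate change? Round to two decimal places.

Initially, labor force = 201.89 + 20.59 = 222.48 million, so u = 20.59/222.48 = 9.25%.
After the first change, unemployed falls and employed rises by 6.64; labor force unchanged → E = 208.53, U = 13.95, labor force = 222.48 million.
After the second change, employed falls and unemployed rises by 5.01; labor force unchanged → E = 203.52, U = 18.96, labor force = 222.48 million.
New unemployment rate = 18.96 / 222.48 = 8.52%.
Change = 8.52% − 9.25% = −0.73 percentage points.

The unemployment rate changes by −0.73 percentage points.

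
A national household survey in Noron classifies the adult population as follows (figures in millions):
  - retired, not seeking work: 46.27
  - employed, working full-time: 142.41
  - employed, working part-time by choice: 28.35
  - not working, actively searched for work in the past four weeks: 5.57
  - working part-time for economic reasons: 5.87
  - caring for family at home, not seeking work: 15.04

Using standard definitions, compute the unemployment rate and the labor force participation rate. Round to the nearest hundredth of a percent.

Employed = 142.41 + 28.35 + 5.87 = 176.63 million (anyone who worked, including part-time for economic reasons, counts as employed).
Unemployed = 5.57 million.
Labor force = 176.63 + 5.57 = 182.20 million.
Not in labor force = 46.27 + 15.04 = 61.31 million (those not working and not actively searching are outside the labor force).
Civilian working-age population = 182.20 + 61.31 = 243.51 million.
Unemployment rate = 5.57 / 182.20 = 3.06%.
Labor force participation rate = 182.20 / 243.51 = 74.82%.

Unemployment rate ≈ 3.06%; labor force participation rate ≈ 74.82%.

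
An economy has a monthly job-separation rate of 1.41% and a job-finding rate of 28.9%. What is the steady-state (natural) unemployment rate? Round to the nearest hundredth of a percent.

Steady-state unemployment rate ≈ 4.65%.

At steady state the flows balance: s·E = f·U, so U/(E+U) = s/(s+f).
u* = 1.41 / (1.41 + 28.9) = 1.41 / 30.31 = 4.65%.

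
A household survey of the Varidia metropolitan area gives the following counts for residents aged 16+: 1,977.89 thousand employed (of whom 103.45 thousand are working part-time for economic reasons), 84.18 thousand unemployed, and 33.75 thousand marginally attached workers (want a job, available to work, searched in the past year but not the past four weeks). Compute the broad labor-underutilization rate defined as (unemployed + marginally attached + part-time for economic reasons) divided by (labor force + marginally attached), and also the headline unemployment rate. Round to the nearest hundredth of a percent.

Labor force = 1,977.89 + 84.18 = 2,062.07 thousand.
Numerator = 84.18 + 33.75 + 103.45 = 221.38 thousand.
Denominator = 2,062.07 + 33.75 = 2,095.82 thousand.
Broad rate = 221.38 / 2,095.82 = 10.56%.
Headline unemployment rate = 84.18 / 2,062.07 = 4.08%.

Broad underutilization rate ≈ 10.56%; headline unemployment rate ≈ 4.08%.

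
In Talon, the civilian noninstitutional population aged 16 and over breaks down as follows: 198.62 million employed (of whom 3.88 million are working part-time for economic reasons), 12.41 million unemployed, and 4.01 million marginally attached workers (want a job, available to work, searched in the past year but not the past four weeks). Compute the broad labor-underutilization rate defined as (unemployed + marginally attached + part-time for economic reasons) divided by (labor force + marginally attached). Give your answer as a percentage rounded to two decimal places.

Broad underutilization rate ≈ 9.44%.

Labor force = 198.62 + 12.41 = 211.03 million.
Numerator = 12.41 + 4.01 + 3.88 = 20.30 million.
Denominator = 211.03 + 4.01 = 215.04 million.
Broad rate = 20.30 / 215.04 = 9.44%.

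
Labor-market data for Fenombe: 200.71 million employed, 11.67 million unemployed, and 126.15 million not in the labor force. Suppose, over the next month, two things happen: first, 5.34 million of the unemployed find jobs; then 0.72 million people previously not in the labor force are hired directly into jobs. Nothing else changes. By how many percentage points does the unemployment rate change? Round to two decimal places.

Initially, labor force = 200.71 + 11.67 = 212.38 million, so u = 11.67/212.38 = 5.49%.
After the first change, unemployed falls and employed rises by 5.34; labor force unchanged → E = 206.05, U = 6.33, labor force = 212.38 million.
After the second change, employed and labor force both rise by 0.72; unemployed unchanged → E = 206.77, U = 6.33, labor force = 213.10 million.
New unemployment rate = 6.33 / 213.10 = 2.97%.
Change = 2.97% − 5.49% = −2.52 percentage points.

The unemployment rate changes by −2.52 percentage points.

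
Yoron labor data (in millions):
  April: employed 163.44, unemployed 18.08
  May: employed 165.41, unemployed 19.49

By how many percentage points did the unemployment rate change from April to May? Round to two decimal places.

April: labor force = 163.44 + 18.08 = 181.52; u = 18.08/181.52 = 9.96%.
May: labor force = 165.41 + 19.49 = 184.90; u = 19.49/184.90 = 10.54%.
Change = 10.54% − 9.96% = +0.58 pp.

The unemployment rate changed by +0.58 percentage points.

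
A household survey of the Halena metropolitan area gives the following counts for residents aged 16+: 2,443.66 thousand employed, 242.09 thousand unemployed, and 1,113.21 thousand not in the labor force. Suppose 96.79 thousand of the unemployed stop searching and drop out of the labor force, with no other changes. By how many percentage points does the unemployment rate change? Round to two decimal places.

Initially, labor force = 2,443.66 + 242.09 = 2,685.75 thousand, so u = 242.09/2,685.75 = 9.01%.
After the change, unemployed and labor force both fall by 96.79 → E = 2,443.66, U = 145.30, labor force = 2,588.96 thousand.
New unemployment rate = 145.30 / 2,588.96 = 5.61%.
Change = 5.61% − 9.01% = −3.40 percentage points.

The unemployment rate changes by −3.40 percentage points.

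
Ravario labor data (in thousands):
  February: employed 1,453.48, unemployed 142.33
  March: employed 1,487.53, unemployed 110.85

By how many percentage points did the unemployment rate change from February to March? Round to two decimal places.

February: labor force = 1,453.48 + 142.33 = 1,595.81; u = 142.33/1,595.81 = 8.92%.
March: labor force = 1,487.53 + 110.85 = 1,598.38; u = 110.85/1,598.38 = 6.94%.
Change = 6.94% − 8.92% = −1.98 pp.

The unemployment rate changed by −1.98 percentage points.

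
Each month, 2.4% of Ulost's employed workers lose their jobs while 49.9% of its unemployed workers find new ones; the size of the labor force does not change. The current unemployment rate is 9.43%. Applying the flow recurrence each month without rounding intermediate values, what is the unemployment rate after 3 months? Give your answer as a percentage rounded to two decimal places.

With a fixed labor force, u_{t+1} = u_t + s·(1−u_t) − f·u_t = u_t·(1−s−f) + s.
Here 1−s−f = 0.477 and s = 0.024.
u_1 = 0.094300 × 0.477 + 0.024 = 0.068981.
u_2 = 0.068981 × 0.477 + 0.024 = 0.056904.
u_3 = 0.056904 × 0.477 + 0.024 = 0.051143.

Unemployment rate after three months ≈ 5.11%.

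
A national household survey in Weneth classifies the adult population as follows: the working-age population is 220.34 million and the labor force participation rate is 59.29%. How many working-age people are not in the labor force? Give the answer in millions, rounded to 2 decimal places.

About 89.70 million are not in the labor force.

Share not in the labor force = 1 − 0.5929 = 0.4071.
Not in labor force = 0.4071 × 220.34 ≈ 89.70 million.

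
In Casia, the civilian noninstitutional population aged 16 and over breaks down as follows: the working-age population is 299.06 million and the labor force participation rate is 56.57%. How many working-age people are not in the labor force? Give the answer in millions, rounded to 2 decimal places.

About 129.88 million are not in the labor force.

Share not in the labor force = 1 − 0.5657 = 0.4343.
Not in labor force = 0.4343 × 299.06 ≈ 129.88 million.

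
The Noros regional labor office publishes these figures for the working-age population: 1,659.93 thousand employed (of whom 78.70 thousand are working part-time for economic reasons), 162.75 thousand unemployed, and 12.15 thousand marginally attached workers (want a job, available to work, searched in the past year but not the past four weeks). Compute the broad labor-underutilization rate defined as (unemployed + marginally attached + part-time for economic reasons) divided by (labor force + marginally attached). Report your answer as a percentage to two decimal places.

Broad underutilization rate ≈ 13.82%.

Labor force = 1,659.93 + 162.75 = 1,822.68 thousand.
Numerator = 162.75 + 12.15 + 78.70 = 253.60 thousand.
Denominator = 1,822.68 + 12.15 = 1,834.83 thousand.
Broad rate = 253.60 / 1,834.83 = 13.82%.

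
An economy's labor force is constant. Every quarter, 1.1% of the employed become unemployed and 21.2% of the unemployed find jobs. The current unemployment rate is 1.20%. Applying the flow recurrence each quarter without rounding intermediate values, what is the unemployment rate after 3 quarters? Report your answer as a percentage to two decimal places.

Unemployment rate after three quarters ≈ 3.18%.

With a fixed labor force, u_{t+1} = u_t + s·(1−u_t) − f·u_t = u_t·(1−s−f) + s.
Here 1−s−f = 0.777 and s = 0.011.
u_1 = 0.012000 × 0.777 + 0.011 = 0.020324.
u_2 = 0.020324 × 0.777 + 0.011 = 0.026792.
u_3 = 0.026792 × 0.777 + 0.011 = 0.031817.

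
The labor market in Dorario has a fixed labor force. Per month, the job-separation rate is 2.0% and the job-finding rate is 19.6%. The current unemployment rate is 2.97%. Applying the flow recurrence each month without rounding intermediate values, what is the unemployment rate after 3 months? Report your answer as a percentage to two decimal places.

Unemployment rate after three months ≈ 6.23%.

With a fixed labor force, u_{t+1} = u_t + s·(1−u_t) − f·u_t = u_t·(1−s−f) + s.
Here 1−s−f = 0.784 and s = 0.020.
u_1 = 0.029700 × 0.784 + 0.020 = 0.043285.
u_2 = 0.043285 × 0.784 + 0.020 = 0.053935.
u_3 = 0.053935 × 0.784 + 0.020 = 0.062285.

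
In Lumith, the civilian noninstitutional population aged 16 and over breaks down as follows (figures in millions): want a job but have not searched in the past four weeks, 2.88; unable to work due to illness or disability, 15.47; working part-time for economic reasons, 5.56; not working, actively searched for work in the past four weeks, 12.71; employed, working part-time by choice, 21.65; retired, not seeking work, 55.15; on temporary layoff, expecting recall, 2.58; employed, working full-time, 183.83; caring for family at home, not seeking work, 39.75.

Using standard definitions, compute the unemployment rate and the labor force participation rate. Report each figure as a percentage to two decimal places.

Employed = 5.56 + 21.65 + 183.83 = 211.04 million (anyone who worked, including part-time for economic reasons, counts as employed).
Unemployed = 12.71 + 2.58 = 15.29 million (jobless and actively searching, or on temporary layoff).
Labor force = 211.04 + 15.29 = 226.33 million.
Not in labor force = 2.88 + 15.47 + 55.15 + 39.75 = 113.25 million (those not working and not actively searching are outside the labor force — including those who want a job but have given up searching).
Civilian working-age population = 226.33 + 113.25 = 339.58 million.
Unemployment rate = 15.29 / 226.33 = 6.76%.
Labor force participation rate = 226.33 / 339.58 = 66.65%.

Unemployment rate ≈ 6.76%; labor force participation rate ≈ 66.65%.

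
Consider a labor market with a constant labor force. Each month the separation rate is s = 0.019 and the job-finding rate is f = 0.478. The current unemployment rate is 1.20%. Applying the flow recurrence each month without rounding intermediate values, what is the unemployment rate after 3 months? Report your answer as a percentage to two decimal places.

With a fixed labor force, u_{t+1} = u_t + s·(1−u_t) − f·u_t = u_t·(1−s−f) + s.
Here 1−s−f = 0.503 and s = 0.019.
u_1 = 0.012000 × 0.503 + 0.019 = 0.025036.
u_2 = 0.025036 × 0.503 + 0.019 = 0.031593.
u_3 = 0.031593 × 0.503 + 0.019 = 0.034891.

Unemployment rate after three months ≈ 3.49%.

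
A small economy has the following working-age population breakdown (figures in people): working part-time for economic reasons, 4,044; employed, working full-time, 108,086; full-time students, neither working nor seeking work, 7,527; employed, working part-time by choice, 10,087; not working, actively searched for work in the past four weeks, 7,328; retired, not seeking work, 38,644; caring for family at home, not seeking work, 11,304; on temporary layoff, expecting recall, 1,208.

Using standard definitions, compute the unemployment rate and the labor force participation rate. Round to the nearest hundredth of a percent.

Employed = 4,044 + 108,086 + 10,087 = 122,217 (anyone who worked, including part-time for economic reasons, counts as employed).
Unemployed = 7,328 + 1,208 = 8,536 (jobless and actively searching, or on temporary layoff).
Labor force = 122,217 + 8,536 = 130,753.
Not in labor force = 7,527 + 38,644 + 11,304 = 57,475 (those not working and not actively searching are outside the labor force).
Civilian working-age population = 130,753 + 57,475 = 188,228.
Unemployment rate = 8,536 / 130,753 = 6.53%.
Labor force participation rate = 130,753 / 188,228 = 69.47%.

Unemployment rate ≈ 6.53%; labor force participation rate ≈ 69.47%.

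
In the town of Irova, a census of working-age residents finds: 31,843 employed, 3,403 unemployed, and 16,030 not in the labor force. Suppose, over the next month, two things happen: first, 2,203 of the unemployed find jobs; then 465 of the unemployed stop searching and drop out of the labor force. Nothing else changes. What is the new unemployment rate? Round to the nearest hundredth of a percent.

New unemployment rate ≈ 2.11%.

Initially, labor force = 31,843 + 3,403 = 35,246, so u = 3,403/35,246 = 9.65%.
After the first change, unemployed falls and employed rises by 2,203; labor force unchanged → E = 34,046, U = 1,200, labor force = 35,246.
After the second change, unemployed and labor force both fall by 465 → E = 34,046, U = 735, labor force = 34,781.
New unemployment rate = 735 / 34,781 = 2.11%.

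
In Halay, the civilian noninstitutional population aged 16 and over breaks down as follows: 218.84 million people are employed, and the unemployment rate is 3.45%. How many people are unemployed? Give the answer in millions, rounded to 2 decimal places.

Let U be the number unemployed. The labor force is E + U, and U/(E+U) = 0.0345.
So U = 0.0345 × 218.84 / (1 − 0.0345) = 7.5500 / 0.9655 ≈ 7.82 million.

About 7.82 million are unemployed.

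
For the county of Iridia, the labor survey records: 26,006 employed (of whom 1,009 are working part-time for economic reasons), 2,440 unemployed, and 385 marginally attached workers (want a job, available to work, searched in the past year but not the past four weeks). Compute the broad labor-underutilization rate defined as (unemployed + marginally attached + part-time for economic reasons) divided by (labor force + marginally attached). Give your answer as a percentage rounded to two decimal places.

Broad underutilization rate ≈ 13.30%.

Labor force = 26,006 + 2,440 = 28,446.
Numerator = 2,440 + 385 + 1,009 = 3,834.
Denominator = 28,446 + 385 = 28,831.
Broad rate = 3,834 / 28,831 = 13.30%.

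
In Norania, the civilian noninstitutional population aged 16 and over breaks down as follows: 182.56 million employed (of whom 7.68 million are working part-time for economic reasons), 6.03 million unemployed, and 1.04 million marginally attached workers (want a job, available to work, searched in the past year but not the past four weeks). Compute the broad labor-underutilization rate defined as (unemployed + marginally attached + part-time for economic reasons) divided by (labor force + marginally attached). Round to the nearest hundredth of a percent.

Broad underutilization rate ≈ 7.78%.

Labor force = 182.56 + 6.03 = 188.59 million.
Numerator = 6.03 + 1.04 + 7.68 = 14.75 million.
Denominator = 188.59 + 1.04 = 189.63 million.
Broad rate = 14.75 / 189.63 = 7.78%.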